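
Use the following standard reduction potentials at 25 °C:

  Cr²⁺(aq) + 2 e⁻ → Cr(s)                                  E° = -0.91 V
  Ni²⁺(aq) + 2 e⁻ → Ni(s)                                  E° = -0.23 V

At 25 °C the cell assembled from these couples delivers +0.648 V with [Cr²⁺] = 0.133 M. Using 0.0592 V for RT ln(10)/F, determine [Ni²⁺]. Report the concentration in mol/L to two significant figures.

Ni²⁺/Ni is the cathode, Cr²⁺/Cr the anode: E°cell = +0.68 V, n = 2.
Overall reaction: Ni²⁺(aq) + Cr(s) → Ni(s) + Cr²⁺(aq); Q = [Cr²⁺]^1/[Ni²⁺]^1.
From E = E° − (0.0592/n) log Q: log Q = (E° − E)·n/0.0592 = (+0.68 − (+0.648))·2/0.0592 = 1.0811.
So 1·log[Ni²⁺] = 1·log(0.133) − log Q = -0.8761 − (1.0811) = -1.9572; [Ni²⁺] = 10^(-1.9572) ≈ 0.011 M.

0.011 M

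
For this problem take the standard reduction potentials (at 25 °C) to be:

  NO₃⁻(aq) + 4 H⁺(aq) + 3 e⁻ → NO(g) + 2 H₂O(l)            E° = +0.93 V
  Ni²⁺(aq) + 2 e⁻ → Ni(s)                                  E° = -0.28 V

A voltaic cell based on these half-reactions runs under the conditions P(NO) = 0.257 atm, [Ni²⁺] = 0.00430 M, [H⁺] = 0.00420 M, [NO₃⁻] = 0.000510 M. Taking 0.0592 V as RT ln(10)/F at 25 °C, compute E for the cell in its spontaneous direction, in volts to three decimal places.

NO₃⁻/NO is the cathode (higher E°), Ni²⁺/Ni the anode: E°cell = +0.93 − (-0.28) = +1.21 V, n = 6.
Overall: 2 NO₃⁻(aq) + 8 H⁺(aq) + 3 Ni(s) → 2 NO(g) + 4 H₂O(l) + 3 Ni²⁺(aq)
Q = P(NO)^2·[Ni²⁺]^3 / ([NO₃⁻]^2·[H⁺]^8); log Q = 17.319.
E = E° − (0.0592/n) log Q = +1.21 − (0.0592/6)(17.319) = +1.039 V.

+1.039 V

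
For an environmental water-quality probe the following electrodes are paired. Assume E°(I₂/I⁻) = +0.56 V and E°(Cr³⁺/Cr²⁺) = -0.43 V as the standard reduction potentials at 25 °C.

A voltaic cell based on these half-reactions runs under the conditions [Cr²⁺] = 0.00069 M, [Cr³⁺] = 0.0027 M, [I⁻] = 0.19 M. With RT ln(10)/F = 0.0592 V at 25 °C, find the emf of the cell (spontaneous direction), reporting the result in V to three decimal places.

I₂/I⁻ is the cathode (higher E°), Cr³⁺/Cr²⁺ the anode: E°cell = +0.56 − (-0.43) = +0.99 V, n = 2.
Overall: I₂(s) + 2 Cr²⁺(aq) → 2 I⁻(aq) + 2 Cr³⁺(aq)
Q = [I⁻]^2·[Cr³⁺]^2 / ([Cr²⁺]^2); log Q = -0.257.
E = E° − (0.0592/n) log Q = +0.99 − (0.0592/2)(-0.257) = +0.998 V.

+0.998 V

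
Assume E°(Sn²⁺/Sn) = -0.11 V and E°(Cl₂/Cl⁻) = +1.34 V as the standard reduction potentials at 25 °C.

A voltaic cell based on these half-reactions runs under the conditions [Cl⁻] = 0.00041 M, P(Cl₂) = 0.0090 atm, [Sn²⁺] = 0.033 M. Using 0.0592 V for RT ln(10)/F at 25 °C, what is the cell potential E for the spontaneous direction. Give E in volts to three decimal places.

Cl₂/Cl⁻ is the cathode (higher E°), Sn²⁺/Sn the anode: E°cell = +1.34 − (-0.11) = +1.45 V, n = 2.
Overall: Cl₂(g) + Sn(s) → 2 Cl⁻(aq) + Sn²⁺(aq)
Q = [Cl⁻]^2·[Sn²⁺] / (P(Cl₂)); log Q = -6.210.
E = E° − (0.0592/n) log Q = +1.45 − (0.0592/2)(-6.210) = +1.634 V.

+1.634 V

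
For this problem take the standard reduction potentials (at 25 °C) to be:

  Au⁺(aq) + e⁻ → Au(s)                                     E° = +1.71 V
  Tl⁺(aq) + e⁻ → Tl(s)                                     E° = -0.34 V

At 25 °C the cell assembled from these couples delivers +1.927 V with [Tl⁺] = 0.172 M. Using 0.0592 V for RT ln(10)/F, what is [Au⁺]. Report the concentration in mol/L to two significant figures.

0.0014 M

Au⁺/Au is the cathode, Tl⁺/Tl the anode: E°cell = +2.05 V, n = 1.
Overall reaction: Au⁺(aq) + Tl(s) → Au(s) + Tl⁺(aq); Q = [Tl⁺]^1/[Au⁺]^1.
From E = E° − (0.0592/n) log Q: log Q = (E° − E)·n/0.0592 = (+2.05 − (+1.927))·1/0.0592 = 2.0777.
So 1·log[Au⁺] = 1·log(0.172) − log Q = -0.7645 − (2.0777) = -2.8422; [Au⁺] = 10^(-2.8422) ≈ 0.0014 M.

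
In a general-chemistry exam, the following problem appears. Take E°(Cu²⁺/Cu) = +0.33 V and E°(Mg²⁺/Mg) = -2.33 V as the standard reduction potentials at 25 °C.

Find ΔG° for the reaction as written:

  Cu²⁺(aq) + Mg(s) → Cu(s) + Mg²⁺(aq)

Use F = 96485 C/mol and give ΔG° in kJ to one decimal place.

As written, Cu²⁺/Cu is reduced (cathode) and Mg²⁺/Mg is oxidised (anode), so E°cell = (+0.33) − (-2.33) = +2.66 V.
Balancing electrons gives n = 2.
ΔG° = −nFE° = −(2)(96485)(+2.66) = -513,300 J = -513.3 kJ.

-513.3 kJ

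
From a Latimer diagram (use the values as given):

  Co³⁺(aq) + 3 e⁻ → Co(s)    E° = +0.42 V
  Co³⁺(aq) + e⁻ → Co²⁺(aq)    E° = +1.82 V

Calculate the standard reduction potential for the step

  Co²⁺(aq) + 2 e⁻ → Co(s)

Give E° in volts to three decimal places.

Sequential free energies add, so n₃E°₃ = n₁E°₁ + n₂E°₂.
With n₃ = 3, and the known step contributing 1×(+1.82) V, the unknown satisfies 2·E° = 3×(+0.42) − 1×(+1.82) = -0.560.
E° = -0.560 / 2 = -0.280 V.

-0.280 V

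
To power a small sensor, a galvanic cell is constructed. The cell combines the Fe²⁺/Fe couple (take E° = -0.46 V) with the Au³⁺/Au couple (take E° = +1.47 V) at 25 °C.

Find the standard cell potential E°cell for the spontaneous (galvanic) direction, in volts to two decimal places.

+1.93 V

The Au³⁺/Au couple has the higher reduction potential, so it is the cathode; Fe²⁺/Fe is oxidised at the anode.
E°cell = E°(cathode) − E°(anode) = (+1.47) − (-0.46) = +1.93 V.
Since E°cell > 0, the reaction is spontaneous under standard conditions.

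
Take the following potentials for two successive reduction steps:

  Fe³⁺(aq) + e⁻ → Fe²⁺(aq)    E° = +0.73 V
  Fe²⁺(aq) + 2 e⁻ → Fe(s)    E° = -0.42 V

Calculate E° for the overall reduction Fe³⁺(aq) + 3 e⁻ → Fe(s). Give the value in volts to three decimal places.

-0.037 V

Since ΔG° = −nFE° is additive over sequential reductions, n₃E°₃ = n₁E°₁ + n₂E°₂.
E°₃ = (1×+0.73 + 2×-0.42) / 3 = (-0.110) / 3 = -0.037 V.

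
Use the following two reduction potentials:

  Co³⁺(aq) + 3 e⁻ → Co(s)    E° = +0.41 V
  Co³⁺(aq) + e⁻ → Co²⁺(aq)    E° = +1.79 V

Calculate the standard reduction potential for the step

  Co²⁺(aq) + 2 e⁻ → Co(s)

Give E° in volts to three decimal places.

Sequential free energies add, so n₃E°₃ = n₁E°₁ + n₂E°₂.
With n₃ = 3, and the known step contributing 1×(+1.79) V, the unknown satisfies 2·E° = 3×(+0.41) − 1×(+1.79) = -0.560.
E° = -0.560 / 2 = -0.280 V.

-0.280 V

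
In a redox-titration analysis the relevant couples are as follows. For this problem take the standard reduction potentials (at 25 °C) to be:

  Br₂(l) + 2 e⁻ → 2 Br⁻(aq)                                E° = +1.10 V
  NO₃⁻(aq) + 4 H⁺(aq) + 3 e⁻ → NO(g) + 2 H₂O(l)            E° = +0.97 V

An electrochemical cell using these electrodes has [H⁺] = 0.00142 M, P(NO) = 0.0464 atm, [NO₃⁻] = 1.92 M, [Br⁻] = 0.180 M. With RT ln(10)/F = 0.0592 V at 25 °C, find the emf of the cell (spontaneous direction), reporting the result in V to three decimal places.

+0.367 V

Br₂/Br⁻ is the cathode (higher E°), NO₃⁻/NO the anode: E°cell = +1.10 − (+0.97) = +0.13 V, n = 6.
Overall: 3 Br₂(l) + 2 NO(g) + 4 H₂O(l) → 6 Br⁻(aq) + 2 NO₃⁻(aq) + 8 H⁺(aq)
Q = [Br⁻]^6·[NO₃⁻]^2·[H⁺]^8 / (P(NO)^2); log Q = -24.016.
E = E° − (0.0592/n) log Q = +0.13 − (0.0592/6)(-24.016) = +0.367 V.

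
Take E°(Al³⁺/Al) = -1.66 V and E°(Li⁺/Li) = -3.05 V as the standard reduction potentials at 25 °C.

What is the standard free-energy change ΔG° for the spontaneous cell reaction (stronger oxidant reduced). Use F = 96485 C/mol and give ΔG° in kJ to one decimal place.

-402.3 kJ

Al³⁺/Al (E° = -1.66 V) is the cathode; Li⁺/Li (E° = -3.05 V) is the anode, so E°cell = +1.39 V.
Balancing electrons gives n = 3 (lcm of 3 and 1).
ΔG° = −nFE° = −(3)(96485)(+1.39) = -402,342 J = -402.3 kJ.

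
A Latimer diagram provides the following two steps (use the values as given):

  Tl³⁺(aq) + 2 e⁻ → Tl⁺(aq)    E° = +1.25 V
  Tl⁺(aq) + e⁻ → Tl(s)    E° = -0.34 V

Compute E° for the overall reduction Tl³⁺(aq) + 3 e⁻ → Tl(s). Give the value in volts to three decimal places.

Standard free energies of sequential steps add: ΔG°₃ = ΔG°₁ + ΔG°₂, so n₃E°₃ = n₁E°₁ + n₂E°₂.
E°₃ = (2×+1.25 + 1×-0.34) / 3 = (+2.160) / 3 = +0.720 V.

+0.720 V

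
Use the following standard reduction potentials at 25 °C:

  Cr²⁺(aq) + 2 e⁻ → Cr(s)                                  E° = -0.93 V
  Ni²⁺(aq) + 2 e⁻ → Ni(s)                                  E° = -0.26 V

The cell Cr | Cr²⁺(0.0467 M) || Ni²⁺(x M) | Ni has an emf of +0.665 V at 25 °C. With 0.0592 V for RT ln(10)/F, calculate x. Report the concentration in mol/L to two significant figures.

0.032 M

Ni²⁺/Ni is the cathode, Cr²⁺/Cr the anode: E°cell = +0.67 V, n = 2.
Overall reaction: Ni²⁺(aq) + Cr(s) → Ni(s) + Cr²⁺(aq); Q = [Cr²⁺]^1/[Ni²⁺]^1.
From E = E° − (0.0592/n) log Q: log Q = (E° − E)·n/0.0592 = (+0.67 − (+0.665))·2/0.0592 = 0.1689.
So 1·log[Ni²⁺] = 1·log(0.0467) − log Q = -1.3307 − (0.1689) = -1.4996; [Ni²⁺] = 10^(-1.4996) ≈ 0.032 M.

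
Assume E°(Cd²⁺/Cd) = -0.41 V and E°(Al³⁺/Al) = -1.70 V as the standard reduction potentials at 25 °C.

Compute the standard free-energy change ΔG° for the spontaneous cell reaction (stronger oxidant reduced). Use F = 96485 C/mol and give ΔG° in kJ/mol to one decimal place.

-746.8 kJ/mol

Cd²⁺/Cd (E° = -0.41 V) is the cathode; Al³⁺/Al (E° = -1.70 V) is the anode, so E°cell = +1.29 V.
Balancing electrons gives n = 6 (lcm of 2 and 3).
ΔG° = −nFE° = −(6)(96485)(+1.29) = -746,794 J = -746.8 kJ/mol.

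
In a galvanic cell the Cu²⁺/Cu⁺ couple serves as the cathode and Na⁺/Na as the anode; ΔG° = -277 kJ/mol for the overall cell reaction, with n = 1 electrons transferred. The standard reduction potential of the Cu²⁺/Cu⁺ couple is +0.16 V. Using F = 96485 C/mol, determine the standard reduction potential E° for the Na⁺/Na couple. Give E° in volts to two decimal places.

E°cell = −ΔG°/(nF) = −(-277×10³)/((1)(96485)) = +2.871 V.
Since Cu²⁺/Cu⁺ is the cathode and Na⁺/Na the anode, E°cell = E°(Cu²⁺/Cu⁺) − E°(Na⁺/Na).
So E°(Na⁺/Na) = E°(Cu²⁺/Cu⁺) − E°cell = (+0.16) − (+2.871) = -2.71 V.

-2.71 V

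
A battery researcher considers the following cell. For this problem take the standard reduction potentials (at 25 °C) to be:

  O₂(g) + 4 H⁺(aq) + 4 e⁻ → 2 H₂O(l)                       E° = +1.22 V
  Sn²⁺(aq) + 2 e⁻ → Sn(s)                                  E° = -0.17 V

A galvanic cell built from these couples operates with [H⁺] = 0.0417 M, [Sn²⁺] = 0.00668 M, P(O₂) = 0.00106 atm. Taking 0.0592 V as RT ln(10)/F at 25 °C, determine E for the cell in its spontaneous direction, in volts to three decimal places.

+1.329 V

O₂/H₂O is the cathode (higher E°), Sn²⁺/Sn the anode: E°cell = +1.22 − (-0.17) = +1.39 V, n = 4.
Overall: O₂(g) + 4 H⁺(aq) + 2 Sn(s) → 2 H₂O(l) + 2 Sn²⁺(aq)
Q = [Sn²⁺]^2 / (P(O₂)·[H⁺]^4); log Q = 4.144.
E = E° − (0.0592/n) log Q = +1.39 − (0.0592/4)(4.144) = +1.329 V.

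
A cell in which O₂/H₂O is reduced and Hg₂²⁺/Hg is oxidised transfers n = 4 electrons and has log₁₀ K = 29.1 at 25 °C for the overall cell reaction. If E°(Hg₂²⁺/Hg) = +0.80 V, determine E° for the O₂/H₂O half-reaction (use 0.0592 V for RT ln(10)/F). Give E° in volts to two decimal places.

E°cell = (0.0592/n)·log K = (0.0592/4)(29.1) = +0.431 V.
Since O₂/H₂O is the cathode and Hg₂²⁺/Hg the anode, E°cell = E°(O₂/H₂O) − E°(Hg₂²⁺/Hg).
So E°(O₂/H₂O) = E°cell + E°(Hg₂²⁺/Hg) = +0.431 + (+0.80) = +1.23 V.

+1.23 V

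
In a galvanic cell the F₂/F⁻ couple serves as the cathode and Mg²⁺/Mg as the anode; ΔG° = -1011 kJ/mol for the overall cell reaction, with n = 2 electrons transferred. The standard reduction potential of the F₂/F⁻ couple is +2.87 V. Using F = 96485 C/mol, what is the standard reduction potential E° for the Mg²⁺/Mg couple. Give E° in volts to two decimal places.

-2.37 V

E°cell = −ΔG°/(nF) = −(-1011×10³)/((2)(96485)) = +5.239 V.
Since F₂/F⁻ is the cathode and Mg²⁺/Mg the anode, E°cell = E°(F₂/F⁻) − E°(Mg²⁺/Mg).
So E°(Mg²⁺/Mg) = E°(F₂/F⁻) − E°cell = (+2.87) − (+5.239) = -2.37 V.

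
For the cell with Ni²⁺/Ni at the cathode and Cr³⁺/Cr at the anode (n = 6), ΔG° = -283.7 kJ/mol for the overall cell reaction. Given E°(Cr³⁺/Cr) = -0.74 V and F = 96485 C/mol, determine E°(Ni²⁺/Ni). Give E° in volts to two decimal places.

E°cell = −ΔG°/(nF) = −(-283.7×10³)/((6)(96485)) = +0.490 V.
Since Ni²⁺/Ni is the cathode and Cr³⁺/Cr the anode, E°cell = E°(Ni²⁺/Ni) − E°(Cr³⁺/Cr).
So E°(Ni²⁺/Ni) = E°cell + E°(Cr³⁺/Cr) = +0.490 + (-0.74) = -0.25 V.

-0.25 V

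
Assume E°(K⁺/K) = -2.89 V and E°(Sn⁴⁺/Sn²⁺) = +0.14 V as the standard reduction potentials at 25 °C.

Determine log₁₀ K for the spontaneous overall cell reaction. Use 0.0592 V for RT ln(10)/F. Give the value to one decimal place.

Cathode: Sn⁴⁺/Sn²⁺; anode: K⁺/K. E°cell = +3.03 V, n = 2.
log K = nE°cell / 0.0592 = (2)(+3.03) / 0.0592 = 102.4.

102.4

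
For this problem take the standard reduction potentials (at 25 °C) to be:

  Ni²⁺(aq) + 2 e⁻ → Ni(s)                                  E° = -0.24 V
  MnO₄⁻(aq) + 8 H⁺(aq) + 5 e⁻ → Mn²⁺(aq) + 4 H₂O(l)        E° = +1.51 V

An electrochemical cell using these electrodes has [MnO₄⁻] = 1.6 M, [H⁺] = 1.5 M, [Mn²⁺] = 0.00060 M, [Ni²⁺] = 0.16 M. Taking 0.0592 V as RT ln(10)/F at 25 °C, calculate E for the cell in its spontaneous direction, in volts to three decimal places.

MnO₄⁻/Mn²⁺ is the cathode (higher E°), Ni²⁺/Ni the anode: E°cell = +1.51 − (-0.24) = +1.75 V, n = 10.
Overall: 2 MnO₄⁻(aq) + 16 H⁺(aq) + 5 Ni(s) → 2 Mn²⁺(aq) + 8 H₂O(l) + 5 Ni²⁺(aq)
Q = [Mn²⁺]^2·[Ni²⁺]^5 / ([MnO₄⁻]^2·[H⁺]^16); log Q = -13.649.
E = E° − (0.0592/n) log Q = +1.75 − (0.0592/10)(-13.649) = +1.831 V.

+1.831 V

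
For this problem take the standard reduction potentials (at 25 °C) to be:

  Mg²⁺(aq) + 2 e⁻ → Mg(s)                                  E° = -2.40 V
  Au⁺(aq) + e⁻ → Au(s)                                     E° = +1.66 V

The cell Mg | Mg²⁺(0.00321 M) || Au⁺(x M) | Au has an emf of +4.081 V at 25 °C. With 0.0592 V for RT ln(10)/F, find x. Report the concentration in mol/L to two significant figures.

Au⁺/Au is the cathode, Mg²⁺/Mg the anode: E°cell = +4.06 V, n = 2.
Overall reaction: 2 Au⁺(aq) + Mg(s) → 2 Au(s) + Mg²⁺(aq); Q = [Mg²⁺]^1/[Au⁺]^2.
From E = E° − (0.0592/n) log Q: log Q = (E° − E)·n/0.0592 = (+4.06 − (+4.081))·2/0.0592 = -0.7095.
So 2·log[Au⁺] = 1·log(0.00321) − log Q = -2.4935 − (-0.7095) = -1.7840; log[Au⁺] = -1.7840 / 2 = -0.8920; [Au⁺] = 10^(-0.8920) ≈ 0.13 M.

0.13 M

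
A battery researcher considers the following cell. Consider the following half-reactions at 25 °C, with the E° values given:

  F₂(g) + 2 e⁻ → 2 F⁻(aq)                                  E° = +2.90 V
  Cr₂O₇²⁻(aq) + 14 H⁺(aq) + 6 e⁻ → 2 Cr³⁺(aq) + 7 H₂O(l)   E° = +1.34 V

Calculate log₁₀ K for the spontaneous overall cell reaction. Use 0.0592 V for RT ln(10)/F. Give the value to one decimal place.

Cathode: F₂/F⁻; anode: Cr₂O₇²⁻/Cr³⁺. E°cell = +1.56 V, n = 6.
log K = nE°cell / 0.0592 = (6)(+1.56) / 0.0592 = 158.1.

158.1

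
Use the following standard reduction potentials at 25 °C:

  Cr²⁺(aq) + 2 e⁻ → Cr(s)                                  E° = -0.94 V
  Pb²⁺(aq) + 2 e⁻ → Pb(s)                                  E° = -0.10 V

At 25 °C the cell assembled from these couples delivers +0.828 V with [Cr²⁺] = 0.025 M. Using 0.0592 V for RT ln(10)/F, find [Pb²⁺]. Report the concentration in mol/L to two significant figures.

0.0098 M

Pb²⁺/Pb is the cathode, Cr²⁺/Cr the anode: E°cell = +0.84 V, n = 2.
Overall reaction: Pb²⁺(aq) + Cr(s) → Pb(s) + Cr²⁺(aq); Q = [Cr²⁺]^1/[Pb²⁺]^1.
From E = E° − (0.0592/n) log Q: log Q = (E° − E)·n/0.0592 = (+0.84 − (+0.828))·2/0.0592 = 0.4054.
So 1·log[Pb²⁺] = 1·log(0.025) − log Q = -1.6021 − (0.4054) = -2.0075; [Pb²⁺] = 10^(-2.0075) ≈ 0.0098 M.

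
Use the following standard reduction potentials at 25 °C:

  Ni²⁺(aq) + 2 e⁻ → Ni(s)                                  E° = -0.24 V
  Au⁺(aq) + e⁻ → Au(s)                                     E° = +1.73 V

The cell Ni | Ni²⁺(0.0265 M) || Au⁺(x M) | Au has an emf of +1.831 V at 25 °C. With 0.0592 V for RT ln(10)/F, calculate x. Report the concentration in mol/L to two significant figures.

0.00073 M

Au⁺/Au is the cathode, Ni²⁺/Ni the anode: E°cell = +1.97 V, n = 2.
Overall reaction: 2 Au⁺(aq) + Ni(s) → 2 Au(s) + Ni²⁺(aq); Q = [Ni²⁺]^1/[Au⁺]^2.
From E = E° − (0.0592/n) log Q: log Q = (E° − E)·n/0.0592 = (+1.97 − (+1.831))·2/0.0592 = 4.6959.
So 2·log[Au⁺] = 1·log(0.0265) − log Q = -1.5768 − (4.6959) = -6.2727; log[Au⁺] = -6.2727 / 2 = -3.1364; [Au⁺] = 10^(-3.1364) ≈ 0.00073 M.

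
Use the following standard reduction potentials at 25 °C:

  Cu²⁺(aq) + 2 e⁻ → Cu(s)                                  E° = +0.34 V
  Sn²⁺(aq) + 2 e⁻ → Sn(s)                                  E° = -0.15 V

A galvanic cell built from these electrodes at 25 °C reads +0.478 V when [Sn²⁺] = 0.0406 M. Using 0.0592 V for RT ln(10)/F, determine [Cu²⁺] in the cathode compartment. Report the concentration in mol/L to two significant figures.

0.016 M

Cu²⁺/Cu is the cathode, Sn²⁺/Sn the anode: E°cell = +0.49 V, n = 2.
Overall reaction: Cu²⁺(aq) + Sn(s) → Cu(s) + Sn²⁺(aq); Q = [Sn²⁺]^1/[Cu²⁺]^1.
From E = E° − (0.0592/n) log Q: log Q = (E° − E)·n/0.0592 = (+0.49 − (+0.478))·2/0.0592 = 0.4054.
So 1·log[Cu²⁺] = 1·log(0.0406) − log Q = -1.3915 − (0.4054) = -1.7969; [Cu²⁺] = 10^(-1.7969) ≈ 0.016 M.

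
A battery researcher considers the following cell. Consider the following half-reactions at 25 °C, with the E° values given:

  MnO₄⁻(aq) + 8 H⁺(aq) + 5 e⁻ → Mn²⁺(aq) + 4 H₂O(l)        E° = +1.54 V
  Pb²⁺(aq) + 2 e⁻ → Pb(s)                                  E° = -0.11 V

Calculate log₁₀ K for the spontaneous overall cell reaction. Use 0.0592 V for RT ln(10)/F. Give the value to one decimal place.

Cathode: MnO₄⁻/Mn²⁺; anode: Pb²⁺/Pb. E°cell = +1.65 V, n = 10.
log K = nE°cell / 0.0592 = (10)(+1.65) / 0.0592 = 278.7.

278.7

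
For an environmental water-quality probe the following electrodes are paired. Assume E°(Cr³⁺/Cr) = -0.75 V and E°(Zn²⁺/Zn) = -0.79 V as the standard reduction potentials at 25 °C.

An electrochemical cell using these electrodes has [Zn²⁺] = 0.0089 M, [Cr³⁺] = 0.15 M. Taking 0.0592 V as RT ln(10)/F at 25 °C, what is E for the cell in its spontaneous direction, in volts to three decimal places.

Cr³⁺/Cr is the cathode (higher E°), Zn²⁺/Zn the anode: E°cell = -0.75 − (-0.79) = +0.04 V, n = 6.
Overall: 2 Cr³⁺(aq) + 3 Zn(s) → 2 Cr(s) + 3 Zn²⁺(aq)
Q = [Zn²⁺]^3 / ([Cr³⁺]^2); log Q = -4.504.
E = E° − (0.0592/n) log Q = +0.04 − (0.0592/6)(-4.504) = +0.084 V.

+0.084 V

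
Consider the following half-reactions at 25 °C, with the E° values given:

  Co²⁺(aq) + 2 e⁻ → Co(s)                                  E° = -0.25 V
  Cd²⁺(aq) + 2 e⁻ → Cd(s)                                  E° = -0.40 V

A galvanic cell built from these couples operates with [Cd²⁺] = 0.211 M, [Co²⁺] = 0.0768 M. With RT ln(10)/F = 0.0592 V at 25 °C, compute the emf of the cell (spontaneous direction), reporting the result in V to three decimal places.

Co²⁺/Co is the cathode (higher E°), Cd²⁺/Cd the anode: E°cell = -0.25 − (-0.40) = +0.15 V, n = 2.
Overall: Co²⁺(aq) + Cd(s) → Co(s) + Cd²⁺(aq)
Q = [Cd²⁺] / ([Co²⁺]); log Q = 0.439.
E = E° − (0.0592/n) log Q = +0.15 − (0.0592/2)(0.439) = +0.137 V.

+0.137 V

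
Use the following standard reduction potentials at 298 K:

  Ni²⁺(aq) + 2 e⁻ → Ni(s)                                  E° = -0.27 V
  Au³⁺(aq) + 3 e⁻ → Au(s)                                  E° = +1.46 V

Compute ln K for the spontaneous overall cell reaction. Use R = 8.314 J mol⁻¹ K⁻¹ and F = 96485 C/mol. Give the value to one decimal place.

Cathode: Au³⁺/Au; anode: Ni²⁺/Ni. E°cell = (+1.46) − (-0.27) = +1.73 V, with n = 6.
ΔG° = −nFE° = −RT ln K, so ln K = nFE°/(RT) = (6)(96485)(+1.73) / ((8.314)(298)) = 404.232.

404.2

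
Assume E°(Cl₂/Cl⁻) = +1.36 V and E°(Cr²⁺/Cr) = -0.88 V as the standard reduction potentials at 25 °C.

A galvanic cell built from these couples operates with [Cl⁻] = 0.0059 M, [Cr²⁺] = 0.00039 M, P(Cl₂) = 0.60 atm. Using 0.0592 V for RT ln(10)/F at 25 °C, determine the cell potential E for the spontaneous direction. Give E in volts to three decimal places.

+2.466 V

Cl₂/Cl⁻ is the cathode (higher E°), Cr²⁺/Cr the anode: E°cell = +1.36 − (-0.88) = +2.24 V, n = 2.
Overall: Cl₂(g) + Cr(s) → 2 Cl⁻(aq) + Cr²⁺(aq)
Q = [Cl⁻]^2·[Cr²⁺] / (P(Cl₂)); log Q = -7.645.
E = E° − (0.0592/n) log Q = +2.24 − (0.0592/2)(-7.645) = +2.466 V.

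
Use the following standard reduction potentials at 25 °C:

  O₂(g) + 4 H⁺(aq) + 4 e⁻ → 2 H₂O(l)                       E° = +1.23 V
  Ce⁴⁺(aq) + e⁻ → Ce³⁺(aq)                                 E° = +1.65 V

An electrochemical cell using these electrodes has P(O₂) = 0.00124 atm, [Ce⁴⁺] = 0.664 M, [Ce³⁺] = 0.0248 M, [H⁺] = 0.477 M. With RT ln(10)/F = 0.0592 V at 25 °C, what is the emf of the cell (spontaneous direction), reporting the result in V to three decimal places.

+0.567 V

Ce⁴⁺/Ce³⁺ is the cathode (higher E°), O₂/H₂O the anode: E°cell = +1.65 − (+1.23) = +0.42 V, n = 4.
Overall: 4 Ce⁴⁺(aq) + 2 H₂O(l) → 4 Ce³⁺(aq) + O₂(g) + 4 H⁺(aq)
Q = [Ce³⁺]^4·P(O₂)·[H⁺]^4 / ([Ce⁴⁺]^4); log Q = -9.903.
E = E° − (0.0592/n) log Q = +0.42 − (0.0592/4)(-9.903) = +0.567 V.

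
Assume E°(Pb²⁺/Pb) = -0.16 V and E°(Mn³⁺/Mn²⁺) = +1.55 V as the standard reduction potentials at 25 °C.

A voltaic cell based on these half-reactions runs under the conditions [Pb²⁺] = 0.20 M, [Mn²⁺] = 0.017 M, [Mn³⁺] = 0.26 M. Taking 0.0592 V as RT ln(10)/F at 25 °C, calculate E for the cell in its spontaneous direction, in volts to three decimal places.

Mn³⁺/Mn²⁺ is the cathode (higher E°), Pb²⁺/Pb the anode: E°cell = +1.55 − (-0.16) = +1.71 V, n = 2.
Overall: 2 Mn³⁺(aq) + Pb(s) → 2 Mn²⁺(aq) + Pb²⁺(aq)
Q = [Mn²⁺]^2·[Pb²⁺] / ([Mn³⁺]^2); log Q = -3.068.
E = E° − (0.0592/n) log Q = +1.71 − (0.0592/2)(-3.068) = +1.801 V.

+1.801 V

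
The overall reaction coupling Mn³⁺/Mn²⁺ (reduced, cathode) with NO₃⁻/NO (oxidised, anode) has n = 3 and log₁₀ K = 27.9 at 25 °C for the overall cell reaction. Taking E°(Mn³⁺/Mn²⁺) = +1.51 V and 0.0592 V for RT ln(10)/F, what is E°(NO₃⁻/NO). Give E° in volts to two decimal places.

E°cell = (0.0592/n)·log K = (0.0592/3)(27.9) = +0.551 V.
Since Mn³⁺/Mn²⁺ is the cathode and NO₃⁻/NO the anode, E°cell = E°(Mn³⁺/Mn²⁺) − E°(NO₃⁻/NO).
So E°(NO₃⁻/NO) = E°(Mn³⁺/Mn²⁺) − E°cell = (+1.51) − (+0.551) = +0.96 V.

+0.96 V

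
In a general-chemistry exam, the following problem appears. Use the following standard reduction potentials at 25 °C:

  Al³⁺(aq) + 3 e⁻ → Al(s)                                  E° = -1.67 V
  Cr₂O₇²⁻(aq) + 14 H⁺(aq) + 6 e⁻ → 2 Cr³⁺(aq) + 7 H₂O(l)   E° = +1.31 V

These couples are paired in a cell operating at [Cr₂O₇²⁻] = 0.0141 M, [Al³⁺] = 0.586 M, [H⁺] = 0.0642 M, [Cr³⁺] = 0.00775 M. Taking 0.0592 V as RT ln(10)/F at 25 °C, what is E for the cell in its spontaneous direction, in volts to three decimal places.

+2.843 V

Cr₂O₇²⁻/Cr³⁺ is the cathode (higher E°), Al³⁺/Al the anode: E°cell = +1.31 − (-1.67) = +2.98 V, n = 6.
Overall: Cr₂O₇²⁻(aq) + 14 H⁺(aq) + 2 Al(s) → 2 Cr³⁺(aq) + 7 H₂O(l) + 2 Al³⁺(aq)
Q = [Cr³⁺]^2·[Al³⁺]^2 / ([Cr₂O₇²⁻]·[H⁺]^14); log Q = 13.860.
E = E° − (0.0592/n) log Q = +2.98 − (0.0592/6)(13.860) = +2.843 V.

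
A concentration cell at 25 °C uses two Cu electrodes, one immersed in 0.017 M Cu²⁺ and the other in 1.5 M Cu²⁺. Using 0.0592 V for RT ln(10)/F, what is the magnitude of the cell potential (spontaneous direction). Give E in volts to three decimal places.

+0.058 V

For a concentration cell E°cell = 0. The 1.5 M side is the cathode (reduction is favoured where [Cu²⁺] is higher).
With n = 2, E = −(0.0592/2) log([Cu²⁺]ₐₙ/[Cu²⁺]꜀ₐₜ) = −(0.0592/2) log(0.017/1.5) = −(0.0592/2)(-1.946) = +0.058 V.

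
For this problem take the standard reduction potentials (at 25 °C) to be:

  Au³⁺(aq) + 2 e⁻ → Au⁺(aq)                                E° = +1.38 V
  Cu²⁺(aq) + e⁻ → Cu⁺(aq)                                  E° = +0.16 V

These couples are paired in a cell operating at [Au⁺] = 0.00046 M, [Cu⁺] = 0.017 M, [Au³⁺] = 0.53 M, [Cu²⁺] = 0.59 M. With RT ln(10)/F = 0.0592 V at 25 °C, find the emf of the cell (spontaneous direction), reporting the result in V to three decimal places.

Au³⁺/Au⁺ is the cathode (higher E°), Cu²⁺/Cu⁺ the anode: E°cell = +1.38 − (+0.16) = +1.22 V, n = 2.
Overall: Au³⁺(aq) + 2 Cu⁺(aq) → Au⁺(aq) + 2 Cu²⁺(aq)
Q = [Au⁺]·[Cu²⁺]^2 / ([Au³⁺]·[Cu⁺]^2); log Q = 0.019.
E = E° − (0.0592/n) log Q = +1.22 − (0.0592/2)(0.019) = +1.219 V.

+1.219 V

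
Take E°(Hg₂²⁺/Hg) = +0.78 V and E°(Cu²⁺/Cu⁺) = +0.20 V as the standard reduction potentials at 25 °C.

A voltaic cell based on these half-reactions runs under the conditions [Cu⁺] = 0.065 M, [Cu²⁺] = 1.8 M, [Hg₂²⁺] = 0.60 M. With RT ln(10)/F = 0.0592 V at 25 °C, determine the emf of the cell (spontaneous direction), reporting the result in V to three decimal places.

Hg₂²⁺/Hg is the cathode (higher E°), Cu²⁺/Cu⁺ the anode: E°cell = +0.78 − (+0.20) = +0.58 V, n = 2.
Overall: Hg₂²⁺(aq) + 2 Cu⁺(aq) → 2 Hg(l) + 2 Cu²⁺(aq)
Q = [Cu²⁺]^2 / ([Hg₂²⁺]·[Cu⁺]^2); log Q = 3.107.
E = E° − (0.0592/n) log Q = +0.58 − (0.0592/2)(3.107) = +0.488 V.

+0.488 V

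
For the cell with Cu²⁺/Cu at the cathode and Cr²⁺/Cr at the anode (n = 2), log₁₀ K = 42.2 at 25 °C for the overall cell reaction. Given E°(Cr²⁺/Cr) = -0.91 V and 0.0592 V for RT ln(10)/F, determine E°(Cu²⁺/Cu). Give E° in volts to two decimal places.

E°cell = (0.0592/n)·log K = (0.0592/2)(42.2) = +1.249 V.
Since Cu²⁺/Cu is the cathode and Cr²⁺/Cr the anode, E°cell = E°(Cu²⁺/Cu) − E°(Cr²⁺/Cr).
So E°(Cu²⁺/Cu) = E°cell + E°(Cr²⁺/Cr) = +1.249 + (-0.91) = +0.34 V.

+0.34 V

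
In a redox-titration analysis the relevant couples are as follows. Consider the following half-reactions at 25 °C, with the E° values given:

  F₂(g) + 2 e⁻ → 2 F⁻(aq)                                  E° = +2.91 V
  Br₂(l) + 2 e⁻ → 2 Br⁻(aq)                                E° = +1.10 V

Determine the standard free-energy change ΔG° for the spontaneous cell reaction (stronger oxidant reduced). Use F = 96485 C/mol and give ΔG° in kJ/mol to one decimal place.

-349.3 kJ/mol

F₂/F⁻ (E° = +2.91 V) is the cathode; Br₂/Br⁻ (E° = +1.10 V) is the anode, so E°cell = +1.81 V.
Balancing electrons gives n = 2 (lcm of 2 and 2).
ΔG° = −nFE° = −(2)(96485)(+1.81) = -349,276 J = -349.3 kJ/mol.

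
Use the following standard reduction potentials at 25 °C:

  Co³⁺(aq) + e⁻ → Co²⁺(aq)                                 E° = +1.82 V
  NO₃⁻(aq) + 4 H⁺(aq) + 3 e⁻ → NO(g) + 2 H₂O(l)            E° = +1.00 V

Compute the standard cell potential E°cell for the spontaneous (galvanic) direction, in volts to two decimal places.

The Co³⁺/Co²⁺ couple has the higher reduction potential, so it is the cathode; NO₃⁻/NO is oxidised at the anode.
E°cell = E°(cathode) − E°(anode) = (+1.82) − (+1.00) = +0.82 V.

+0.82 V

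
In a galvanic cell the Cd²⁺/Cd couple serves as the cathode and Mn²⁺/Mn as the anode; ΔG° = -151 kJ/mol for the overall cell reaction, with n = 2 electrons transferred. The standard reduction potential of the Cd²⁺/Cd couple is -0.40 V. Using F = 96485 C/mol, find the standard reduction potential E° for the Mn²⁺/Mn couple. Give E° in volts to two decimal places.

-1.18 V

E°cell = −ΔG°/(nF) = −(-151×10³)/((2)(96485)) = +0.783 V.
Since Cd²⁺/Cd is the cathode and Mn²⁺/Mn the anode, E°cell = E°(Cd²⁺/Cd) − E°(Mn²⁺/Mn).
So E°(Mn²⁺/Mn) = E°(Cd²⁺/Cd) − E°cell = (-0.40) − (+0.783) = -1.18 V.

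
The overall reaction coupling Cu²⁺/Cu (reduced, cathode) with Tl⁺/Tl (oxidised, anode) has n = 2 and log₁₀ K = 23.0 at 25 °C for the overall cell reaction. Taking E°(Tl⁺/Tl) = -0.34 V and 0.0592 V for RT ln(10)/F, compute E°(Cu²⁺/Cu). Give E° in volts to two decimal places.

E°cell = (0.0592/n)·log K = (0.0592/2)(23.0) = +0.681 V.
Since Cu²⁺/Cu is the cathode and Tl⁺/Tl the anode, E°cell = E°(Cu²⁺/Cu) − E°(Tl⁺/Tl).
So E°(Cu²⁺/Cu) = E°cell + E°(Tl⁺/Tl) = +0.681 + (-0.34) = +0.34 V.

+0.34 V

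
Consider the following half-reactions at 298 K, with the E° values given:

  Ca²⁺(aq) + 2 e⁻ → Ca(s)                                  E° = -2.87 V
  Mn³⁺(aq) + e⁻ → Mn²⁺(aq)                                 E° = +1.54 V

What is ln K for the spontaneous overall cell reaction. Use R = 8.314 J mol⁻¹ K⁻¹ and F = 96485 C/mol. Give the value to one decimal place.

Cathode: Mn³⁺/Mn²⁺; anode: Ca²⁺/Ca. E°cell = (+1.54) − (-2.87) = +4.41 V, with n = 2.
ΔG° = −nFE° = −RT ln K, so ln K = nFE°/(RT) = (2)(96485)(+4.41) / ((8.314)(298)) = 343.481.

343.5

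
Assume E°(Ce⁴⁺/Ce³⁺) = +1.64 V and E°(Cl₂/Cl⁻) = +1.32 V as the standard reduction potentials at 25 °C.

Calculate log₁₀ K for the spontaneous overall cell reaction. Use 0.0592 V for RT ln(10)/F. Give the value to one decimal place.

Cathode: Ce⁴⁺/Ce³⁺; anode: Cl₂/Cl⁻. E°cell = +0.32 V, n = 2.
log K = nE°cell / 0.0592 = (2)(+0.32) / 0.0592 = 10.8.

10.8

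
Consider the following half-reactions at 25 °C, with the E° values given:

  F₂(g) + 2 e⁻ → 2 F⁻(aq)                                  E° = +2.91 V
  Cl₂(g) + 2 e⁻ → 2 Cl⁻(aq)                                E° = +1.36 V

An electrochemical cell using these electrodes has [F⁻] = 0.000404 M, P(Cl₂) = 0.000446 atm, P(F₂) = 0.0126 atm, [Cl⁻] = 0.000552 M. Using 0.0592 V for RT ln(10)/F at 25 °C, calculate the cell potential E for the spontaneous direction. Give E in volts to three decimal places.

F₂/F⁻ is the cathode (higher E°), Cl₂/Cl⁻ the anode: E°cell = +2.91 − (+1.36) = +1.55 V, n = 2.
Overall: F₂(g) + 2 Cl⁻(aq) → 2 F⁻(aq) + Cl₂(g)
Q = [F⁻]^2·P(Cl₂) / (P(F₂)·[Cl⁻]^2); log Q = -1.722.
E = E° − (0.0592/n) log Q = +1.55 − (0.0592/2)(-1.722) = +1.601 V.

+1.601 V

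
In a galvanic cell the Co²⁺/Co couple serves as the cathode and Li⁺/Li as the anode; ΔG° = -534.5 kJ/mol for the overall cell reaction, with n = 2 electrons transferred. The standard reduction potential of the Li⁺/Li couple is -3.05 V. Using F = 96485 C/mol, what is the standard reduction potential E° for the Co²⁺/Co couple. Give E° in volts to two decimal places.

E°cell = −ΔG°/(nF) = −(-534.5×10³)/((2)(96485)) = +2.770 V.
Since Co²⁺/Co is the cathode and Li⁺/Li the anode, E°cell = E°(Co²⁺/Co) − E°(Li⁺/Li).
So E°(Co²⁺/Co) = E°cell + E°(Li⁺/Li) = +2.770 + (-3.05) = -0.28 V.

-0.28 V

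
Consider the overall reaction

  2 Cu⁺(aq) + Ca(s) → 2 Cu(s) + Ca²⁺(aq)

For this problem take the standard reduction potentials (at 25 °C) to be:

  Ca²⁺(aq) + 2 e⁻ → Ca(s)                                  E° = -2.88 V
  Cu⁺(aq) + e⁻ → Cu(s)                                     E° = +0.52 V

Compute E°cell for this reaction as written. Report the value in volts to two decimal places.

The Cu⁺/Cu couple has the higher reduction potential, so it is the cathode; Ca²⁺/Ca is oxidised at the anode.
E°cell = E°(cathode) − E°(anode) = (+0.52) − (-2.88) = +3.40 V.

+3.40 V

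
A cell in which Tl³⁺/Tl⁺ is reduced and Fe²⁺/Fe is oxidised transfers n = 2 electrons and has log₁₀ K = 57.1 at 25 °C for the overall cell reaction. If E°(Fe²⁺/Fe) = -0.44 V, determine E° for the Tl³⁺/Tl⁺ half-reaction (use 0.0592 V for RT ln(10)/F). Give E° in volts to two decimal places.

E°cell = (0.0592/n)·log K = (0.0592/2)(57.1) = +1.690 V.
Since Tl³⁺/Tl⁺ is the cathode and Fe²⁺/Fe the anode, E°cell = E°(Tl³⁺/Tl⁺) − E°(Fe²⁺/Fe).
So E°(Tl³⁺/Tl⁺) = E°cell + E°(Fe²⁺/Fe) = +1.690 + (-0.44) = +1.25 V.

+1.25 V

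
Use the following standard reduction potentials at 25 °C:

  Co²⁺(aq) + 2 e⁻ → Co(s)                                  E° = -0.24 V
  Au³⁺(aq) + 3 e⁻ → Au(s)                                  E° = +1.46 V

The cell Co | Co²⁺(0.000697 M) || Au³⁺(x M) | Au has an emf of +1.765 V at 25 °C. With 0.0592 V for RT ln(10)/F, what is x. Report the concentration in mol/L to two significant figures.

0.036 M

Au³⁺/Au is the cathode, Co²⁺/Co the anode: E°cell = +1.70 V, n = 6.
Overall reaction: 2 Au³⁺(aq) + 3 Co(s) → 2 Au(s) + 3 Co²⁺(aq); Q = [Co²⁺]^3/[Au³⁺]^2.
From E = E° − (0.0592/n) log Q: log Q = (E° − E)·n/0.0592 = (+1.70 − (+1.765))·6/0.0592 = -6.5878.
So 2·log[Au³⁺] = 3·log(0.000697) − log Q = -9.4703 − (-6.5878) = -2.8825; log[Au³⁺] = -2.8825 / 2 = -1.4412; [Au³⁺] = 10^(-1.4412) ≈ 0.036 M.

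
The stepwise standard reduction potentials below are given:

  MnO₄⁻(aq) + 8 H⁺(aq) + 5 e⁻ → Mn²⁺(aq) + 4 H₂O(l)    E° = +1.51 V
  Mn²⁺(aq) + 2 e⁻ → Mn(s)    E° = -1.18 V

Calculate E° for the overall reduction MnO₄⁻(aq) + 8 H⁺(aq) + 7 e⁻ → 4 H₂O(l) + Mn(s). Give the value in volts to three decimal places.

+0.741 V

Standard free energies of sequential steps add: ΔG°₃ = ΔG°₁ + ΔG°₂, so n₃E°₃ = n₁E°₁ + n₂E°₂.
E°₃ = (5×+1.51 + 2×-1.18) / 7 = (+5.190) / 7 = +0.741 V.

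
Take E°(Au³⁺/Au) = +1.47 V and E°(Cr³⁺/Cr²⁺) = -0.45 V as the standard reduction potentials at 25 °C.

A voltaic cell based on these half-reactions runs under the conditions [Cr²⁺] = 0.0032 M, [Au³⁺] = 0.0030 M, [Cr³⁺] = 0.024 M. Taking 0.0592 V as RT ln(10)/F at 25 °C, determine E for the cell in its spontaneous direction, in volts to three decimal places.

+1.818 V

Au³⁺/Au is the cathode (higher E°), Cr³⁺/Cr²⁺ the anode: E°cell = +1.47 − (-0.45) = +1.92 V, n = 3.
Overall: Au³⁺(aq) + 3 Cr²⁺(aq) → Au(s) + 3 Cr³⁺(aq)
Q = [Cr³⁺]^3 / ([Au³⁺]·[Cr²⁺]^3); log Q = 5.148.
E = E° − (0.0592/n) log Q = +1.92 − (0.0592/3)(5.148) = +1.818 V.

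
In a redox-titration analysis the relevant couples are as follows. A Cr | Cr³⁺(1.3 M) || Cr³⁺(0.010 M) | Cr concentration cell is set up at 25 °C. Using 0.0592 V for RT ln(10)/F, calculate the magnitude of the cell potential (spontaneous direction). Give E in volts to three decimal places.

+0.042 V

For a concentration cell E°cell = 0. The 1.3 M side is the cathode (reduction is favoured where [Cr³⁺] is higher).
With n = 3, E = −(0.0592/3) log([Cr³⁺]ₐₙ/[Cr³⁺]꜀ₐₜ) = −(0.0592/3) log(0.01/1.3) = −(0.0592/3)(-2.114) = +0.042 V.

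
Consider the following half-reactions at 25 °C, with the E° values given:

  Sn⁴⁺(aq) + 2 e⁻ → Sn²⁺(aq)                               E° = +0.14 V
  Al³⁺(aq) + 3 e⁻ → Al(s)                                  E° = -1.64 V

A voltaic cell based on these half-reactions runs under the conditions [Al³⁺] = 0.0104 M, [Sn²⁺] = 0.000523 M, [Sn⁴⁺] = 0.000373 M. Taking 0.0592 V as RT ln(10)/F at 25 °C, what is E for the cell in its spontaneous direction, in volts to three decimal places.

Sn⁴⁺/Sn²⁺ is the cathode (higher E°), Al³⁺/Al the anode: E°cell = +0.14 − (-1.64) = +1.78 V, n = 6.
Overall: 3 Sn⁴⁺(aq) + 2 Al(s) → 3 Sn²⁺(aq) + 2 Al³⁺(aq)
Q = [Sn²⁺]^3·[Al³⁺]^2 / ([Sn⁴⁺]^3); log Q = -3.526.
E = E° − (0.0592/n) log Q = +1.78 − (0.0592/6)(-3.526) = +1.815 V.

+1.815 V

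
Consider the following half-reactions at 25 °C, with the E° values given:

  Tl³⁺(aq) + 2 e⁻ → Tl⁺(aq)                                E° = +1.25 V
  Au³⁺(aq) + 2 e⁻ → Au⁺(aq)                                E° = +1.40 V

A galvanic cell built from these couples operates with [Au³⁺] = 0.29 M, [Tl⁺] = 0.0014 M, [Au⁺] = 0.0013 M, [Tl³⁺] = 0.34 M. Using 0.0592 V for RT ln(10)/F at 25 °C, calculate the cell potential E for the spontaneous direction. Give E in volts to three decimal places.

+0.149 V

Au³⁺/Au⁺ is the cathode (higher E°), Tl³⁺/Tl⁺ the anode: E°cell = +1.40 − (+1.25) = +0.15 V, n = 2.
Overall: Au³⁺(aq) + Tl⁺(aq) → Au⁺(aq) + Tl³⁺(aq)
Q = [Au⁺]·[Tl³⁺] / ([Au³⁺]·[Tl⁺]); log Q = 0.037.
E = E° − (0.0592/n) log Q = +0.15 − (0.0592/2)(0.037) = +0.149 V.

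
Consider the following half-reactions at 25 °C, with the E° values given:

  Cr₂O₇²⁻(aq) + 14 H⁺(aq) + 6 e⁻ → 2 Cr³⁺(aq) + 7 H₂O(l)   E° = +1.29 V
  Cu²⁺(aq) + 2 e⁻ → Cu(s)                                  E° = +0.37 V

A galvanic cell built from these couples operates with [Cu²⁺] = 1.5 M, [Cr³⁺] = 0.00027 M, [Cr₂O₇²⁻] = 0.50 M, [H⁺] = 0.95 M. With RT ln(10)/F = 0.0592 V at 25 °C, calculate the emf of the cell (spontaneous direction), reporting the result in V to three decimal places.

Cr₂O₇²⁻/Cr³⁺ is the cathode (higher E°), Cu²⁺/Cu the anode: E°cell = +1.29 − (+0.37) = +0.92 V, n = 6.
Overall: Cr₂O₇²⁻(aq) + 14 H⁺(aq) + 3 Cu(s) → 2 Cr³⁺(aq) + 7 H₂O(l) + 3 Cu²⁺(aq)
Q = [Cr³⁺]^2·[Cu²⁺]^3 / ([Cr₂O₇²⁻]·[H⁺]^14); log Q = -5.996.
E = E° − (0.0592/n) log Q = +0.92 − (0.0592/6)(-5.996) = +0.979 V.

+0.979 V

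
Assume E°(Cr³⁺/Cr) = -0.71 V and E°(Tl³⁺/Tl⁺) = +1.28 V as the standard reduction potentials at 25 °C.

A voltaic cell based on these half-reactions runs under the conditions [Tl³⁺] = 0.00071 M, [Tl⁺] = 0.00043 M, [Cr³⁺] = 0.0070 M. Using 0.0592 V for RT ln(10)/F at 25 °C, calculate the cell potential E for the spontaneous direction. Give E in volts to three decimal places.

Tl³⁺/Tl⁺ is the cathode (higher E°), Cr³⁺/Cr the anode: E°cell = +1.28 − (-0.71) = +1.99 V, n = 6.
Overall: 3 Tl³⁺(aq) + 2 Cr(s) → 3 Tl⁺(aq) + 2 Cr³⁺(aq)
Q = [Tl⁺]^3·[Cr³⁺]^2 / ([Tl³⁺]^3); log Q = -4.963.
E = E° − (0.0592/n) log Q = +1.99 − (0.0592/6)(-4.963) = +2.039 V.

+2.039 V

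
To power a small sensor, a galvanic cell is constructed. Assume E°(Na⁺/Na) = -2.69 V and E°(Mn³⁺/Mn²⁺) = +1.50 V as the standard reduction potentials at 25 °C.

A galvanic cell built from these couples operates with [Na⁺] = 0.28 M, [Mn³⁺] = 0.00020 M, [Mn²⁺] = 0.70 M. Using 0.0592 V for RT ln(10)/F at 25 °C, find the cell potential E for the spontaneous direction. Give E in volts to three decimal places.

Mn³⁺/Mn²⁺ is the cathode (higher E°), Na⁺/Na the anode: E°cell = +1.50 − (-2.69) = +4.19 V, n = 1.
Overall: Mn³⁺(aq) + Na(s) → Mn²⁺(aq) + Na⁺(aq)
Q = [Mn²⁺]·[Na⁺] / ([Mn³⁺]); log Q = 2.991.
E = E° − (0.0592/n) log Q = +4.19 − (0.0592/1)(2.991) = +4.013 V.

+4.013 V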